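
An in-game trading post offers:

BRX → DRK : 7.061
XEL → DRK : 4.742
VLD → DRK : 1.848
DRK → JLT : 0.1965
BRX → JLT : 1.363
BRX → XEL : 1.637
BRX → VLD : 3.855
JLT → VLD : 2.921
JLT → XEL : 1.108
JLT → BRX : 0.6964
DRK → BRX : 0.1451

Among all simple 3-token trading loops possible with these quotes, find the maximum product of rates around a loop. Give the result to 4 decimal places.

XEL→DRK→BRX→XEL: 4.742 × 0.1451 × 1.637 = 1.12636
VLD→DRK→JLT→VLD: 1.848 × 0.1965 × 2.921 = 1.06071
VLD→DRK→BRX→VLD: 1.848 × 0.1451 × 3.855 = 1.03370
XEL→DRK→JLT→XEL: 4.742 × 0.1965 × 1.108 = 1.03244
DRK→JLT→BRX→DRK: 0.1965 × 0.6964 × 7.061 = 0.96625
Maximum is XEL→DRK→BRX→XEL at 1.1264; arbitrage exists.

1.1264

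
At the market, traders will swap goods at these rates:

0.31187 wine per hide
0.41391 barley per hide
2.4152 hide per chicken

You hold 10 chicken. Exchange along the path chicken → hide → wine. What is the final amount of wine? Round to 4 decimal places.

7.5323

10 chicken × 2.4152 = 24.152 hide
24.152 hide × 0.31187 = 7.53228424 wine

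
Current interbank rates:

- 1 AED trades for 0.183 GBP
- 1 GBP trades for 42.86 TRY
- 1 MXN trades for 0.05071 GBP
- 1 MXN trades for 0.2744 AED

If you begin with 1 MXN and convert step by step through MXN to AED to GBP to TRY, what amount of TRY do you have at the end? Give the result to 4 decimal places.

2.1522

1 MXN × 0.2744 = 0.2744 AED
0.2744 AED × 0.183 = 0.0502152 GBP
0.0502152 GBP × 42.86 = 2.152223472 TRY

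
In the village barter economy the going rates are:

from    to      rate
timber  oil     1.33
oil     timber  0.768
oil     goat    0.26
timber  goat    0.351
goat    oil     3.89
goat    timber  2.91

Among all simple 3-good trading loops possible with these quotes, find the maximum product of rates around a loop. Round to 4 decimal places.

1.0486

goat→oil→timber→goat: 3.89 × 0.768 × 0.351 = 1.04862
goat→timber→oil→goat: 2.91 × 1.33 × 0.26 = 1.00628
Maximum is goat→oil→timber→goat at 1.0486; arbitrage exists.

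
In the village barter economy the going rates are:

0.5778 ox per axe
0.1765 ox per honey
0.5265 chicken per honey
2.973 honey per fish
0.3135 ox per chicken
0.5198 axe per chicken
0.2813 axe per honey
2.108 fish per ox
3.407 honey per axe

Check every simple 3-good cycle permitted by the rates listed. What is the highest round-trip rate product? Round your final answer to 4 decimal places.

fish→honey→ox→fish: 2.973 × 0.1765 × 2.108 = 1.10614
chicken→axe→honey→chicken: 0.5198 × 3.407 × 0.5265 = 0.93241
Maximum is fish→honey→ox→fish at 1.1061; arbitrage exists.

1.1061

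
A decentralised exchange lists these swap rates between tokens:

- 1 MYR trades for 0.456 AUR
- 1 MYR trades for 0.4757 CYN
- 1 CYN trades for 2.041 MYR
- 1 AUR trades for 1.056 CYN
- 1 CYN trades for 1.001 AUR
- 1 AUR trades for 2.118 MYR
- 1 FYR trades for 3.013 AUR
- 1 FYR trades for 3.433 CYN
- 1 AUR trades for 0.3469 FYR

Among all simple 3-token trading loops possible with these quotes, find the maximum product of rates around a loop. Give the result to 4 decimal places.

FYR→CYN→AUR→FYR: 3.433 × 1.001 × 0.3469 = 1.19210
CYN→AUR→MYR→CYN: 1.001 × 2.118 × 0.4757 = 1.00854
CYN→MYR→AUR→CYN: 2.041 × 0.456 × 1.056 = 0.98281
Maximum is FYR→CYN→AUR→FYR at 1.1921; arbitrage exists.

1.1921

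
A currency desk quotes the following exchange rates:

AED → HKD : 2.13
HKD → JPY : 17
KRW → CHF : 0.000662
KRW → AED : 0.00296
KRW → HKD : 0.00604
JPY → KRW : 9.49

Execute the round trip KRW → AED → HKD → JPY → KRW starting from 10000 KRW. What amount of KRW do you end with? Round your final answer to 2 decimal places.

10000 KRW × 0.00296 = 29.6 AED
29.6 AED × 2.13 = 63.048 HKD
63.048 HKD × 17 = 1071.816 JPY
1071.816 JPY × 9.49 = 10171.53384 KRW

10171.53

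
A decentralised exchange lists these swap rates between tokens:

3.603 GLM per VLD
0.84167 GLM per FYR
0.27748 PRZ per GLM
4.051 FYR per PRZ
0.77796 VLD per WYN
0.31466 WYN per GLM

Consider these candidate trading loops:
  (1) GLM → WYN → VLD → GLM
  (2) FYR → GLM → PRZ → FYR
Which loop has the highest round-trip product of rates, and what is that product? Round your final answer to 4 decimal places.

(1) 0.31466 × 0.77796 × 3.603 = 0.88199
(2) 0.84167 × 0.27748 × 4.051 = 0.94610
Highest is cycle (2) at 0.9461 (≤1, no arbitrage).

0.9461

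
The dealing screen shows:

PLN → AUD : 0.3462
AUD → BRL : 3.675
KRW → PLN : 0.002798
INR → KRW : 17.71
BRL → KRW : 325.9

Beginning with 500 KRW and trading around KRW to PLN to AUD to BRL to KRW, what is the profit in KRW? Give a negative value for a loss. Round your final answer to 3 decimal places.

80.078

500 KRW × 0.002798 = 1.399 PLN
1.399 PLN × 0.3462 = 0.4843338 AUD
0.4843338 AUD × 3.675 = 1.779926715 BRL
1.779926715 BRL × 325.9 = 580.0781164185 KRW
Net change: 580.0781164185 − 500 = 80.0781164185 KRW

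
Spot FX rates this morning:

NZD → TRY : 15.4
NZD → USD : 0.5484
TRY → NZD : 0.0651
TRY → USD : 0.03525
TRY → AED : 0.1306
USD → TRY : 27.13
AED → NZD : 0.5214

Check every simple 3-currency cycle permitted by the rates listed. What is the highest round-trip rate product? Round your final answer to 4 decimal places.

TRY→AED→NZD→TRY: 0.1306 × 0.5214 × 15.4 = 1.04866
TRY→NZD→USD→TRY: 0.0651 × 0.5484 × 27.13 = 0.96856
Maximum is TRY→AED→NZD→TRY at 1.0487; arbitrage exists.

1.0487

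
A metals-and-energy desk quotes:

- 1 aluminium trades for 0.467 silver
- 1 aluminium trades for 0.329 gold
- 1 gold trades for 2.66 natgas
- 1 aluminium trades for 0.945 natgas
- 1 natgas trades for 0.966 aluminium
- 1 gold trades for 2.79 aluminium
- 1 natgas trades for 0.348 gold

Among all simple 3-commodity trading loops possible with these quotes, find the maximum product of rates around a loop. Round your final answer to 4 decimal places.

aluminium→natgas→gold→aluminium: 0.945 × 0.348 × 2.79 = 0.91752
aluminium→gold→natgas→aluminium: 0.329 × 2.66 × 0.966 = 0.84539
Maximum is aluminium→natgas→gold→aluminium at 0.9175; no arbitrage — every cycle loses value.

0.9175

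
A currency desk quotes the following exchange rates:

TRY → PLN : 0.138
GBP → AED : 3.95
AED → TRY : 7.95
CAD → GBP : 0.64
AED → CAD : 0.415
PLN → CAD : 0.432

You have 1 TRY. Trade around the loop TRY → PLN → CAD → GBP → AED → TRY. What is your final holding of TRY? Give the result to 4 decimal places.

1.1981

1 TRY × 0.138 = 0.138 PLN
0.138 PLN × 0.432 = 0.059616 CAD
0.059616 CAD × 0.64 = 0.03815424 GBP
0.03815424 GBP × 3.95 = 0.150709248 AED
0.150709248 AED × 7.95 = 1.1981385216 TRY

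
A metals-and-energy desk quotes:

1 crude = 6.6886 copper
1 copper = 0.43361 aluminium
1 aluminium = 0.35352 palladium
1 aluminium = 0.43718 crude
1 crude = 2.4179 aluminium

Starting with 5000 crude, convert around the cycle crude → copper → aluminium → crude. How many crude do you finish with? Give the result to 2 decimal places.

6339.64

5000 crude × 6.6886 = 33443 copper
33443 copper × 0.43361 = 14501.21923 aluminium
14501.21923 aluminium × 0.43718 = 6339.6430229714 crude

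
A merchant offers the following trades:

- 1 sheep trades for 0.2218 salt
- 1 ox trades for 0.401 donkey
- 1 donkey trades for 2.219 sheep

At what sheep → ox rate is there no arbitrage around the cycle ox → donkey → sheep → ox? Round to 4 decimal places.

1.1238

Known legs of the cycle: 0.401 × 2.219 = 0.889819
For no arbitrage the full-cycle product must be 1, so the missing rate is 1 / 0.889819 ≈ 1.123824.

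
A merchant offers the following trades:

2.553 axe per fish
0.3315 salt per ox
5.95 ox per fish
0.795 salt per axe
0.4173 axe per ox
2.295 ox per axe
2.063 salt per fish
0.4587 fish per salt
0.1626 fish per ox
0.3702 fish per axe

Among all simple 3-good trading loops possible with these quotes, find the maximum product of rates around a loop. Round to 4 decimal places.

0.9527

ox→fish→axe→ox: 0.1626 × 2.553 × 2.295 = 0.95270
salt→fish→axe→salt: 0.4587 × 2.553 × 0.795 = 0.93099
ox→axe→fish→ox: 0.4173 × 0.3702 × 5.95 = 0.91918
salt→fish→ox→salt: 0.4587 × 5.95 × 0.3315 = 0.90475
Maximum is ox→fish→axe→ox at 0.9527; no arbitrage — every cycle loses value.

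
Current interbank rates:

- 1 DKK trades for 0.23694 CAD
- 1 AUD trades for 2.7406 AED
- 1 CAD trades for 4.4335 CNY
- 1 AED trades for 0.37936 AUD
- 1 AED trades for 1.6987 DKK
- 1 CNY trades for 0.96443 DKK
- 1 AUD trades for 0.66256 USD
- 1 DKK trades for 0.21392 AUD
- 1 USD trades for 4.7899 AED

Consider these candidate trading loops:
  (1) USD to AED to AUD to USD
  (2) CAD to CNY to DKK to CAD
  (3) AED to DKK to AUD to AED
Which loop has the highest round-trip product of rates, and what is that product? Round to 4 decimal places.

(1) 4.7899 × 0.37936 × 0.66256 = 1.20394
(2) 4.4335 × 0.96443 × 0.23694 = 1.01311
(3) 1.6987 × 0.21392 × 2.7406 = 0.99590
Highest is cycle (1) at 1.2039 (>1, arbitrage).

1.2039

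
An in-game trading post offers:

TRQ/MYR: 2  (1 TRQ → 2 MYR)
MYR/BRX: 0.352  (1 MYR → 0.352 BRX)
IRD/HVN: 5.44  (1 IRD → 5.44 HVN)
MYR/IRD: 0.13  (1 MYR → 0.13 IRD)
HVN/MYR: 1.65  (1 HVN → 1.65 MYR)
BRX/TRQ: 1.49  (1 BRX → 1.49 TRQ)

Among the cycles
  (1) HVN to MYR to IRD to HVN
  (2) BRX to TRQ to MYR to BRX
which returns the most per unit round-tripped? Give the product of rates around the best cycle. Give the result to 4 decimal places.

(1) 1.65 × 0.13 × 5.44 = 1.16688
(2) 1.49 × 2 × 0.352 = 1.04896
Highest is cycle (1) at 1.1669 (>1, arbitrage).

1.1669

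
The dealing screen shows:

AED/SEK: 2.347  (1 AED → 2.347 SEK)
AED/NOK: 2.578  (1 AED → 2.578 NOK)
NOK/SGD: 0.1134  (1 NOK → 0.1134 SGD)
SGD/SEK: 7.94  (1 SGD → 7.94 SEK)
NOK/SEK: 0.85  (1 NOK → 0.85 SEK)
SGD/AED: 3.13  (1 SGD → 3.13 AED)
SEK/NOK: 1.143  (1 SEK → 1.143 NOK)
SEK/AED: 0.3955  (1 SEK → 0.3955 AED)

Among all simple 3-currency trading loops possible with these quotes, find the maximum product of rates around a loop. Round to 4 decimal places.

1.0292

NOK→SGD→SEK→NOK: 0.1134 × 7.94 × 1.143 = 1.02915
NOK→SGD→AED→NOK: 0.1134 × 3.13 × 2.578 = 0.91504
NOK→SEK→AED→NOK: 0.85 × 0.3955 × 2.578 = 0.86666
Maximum is NOK→SGD→SEK→NOK at 1.0292; arbitrage exists.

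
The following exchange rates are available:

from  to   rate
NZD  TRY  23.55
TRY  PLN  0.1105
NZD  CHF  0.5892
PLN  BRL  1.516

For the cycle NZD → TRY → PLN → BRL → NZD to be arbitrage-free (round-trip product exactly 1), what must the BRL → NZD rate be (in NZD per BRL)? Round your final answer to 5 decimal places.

0.25348

Known legs of the cycle: 23.55 × 0.1105 × 1.516 = 3.9450489
For no arbitrage the full-cycle product must be 1, so the missing rate is 1 / 3.9450489 ≈ 0.2534823.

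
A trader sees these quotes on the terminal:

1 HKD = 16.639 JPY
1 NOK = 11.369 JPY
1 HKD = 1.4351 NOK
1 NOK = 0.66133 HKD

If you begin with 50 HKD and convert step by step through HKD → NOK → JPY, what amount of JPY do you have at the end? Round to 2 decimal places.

50 HKD × 1.4351 = 71.755 NOK
71.755 NOK × 11.369 = 815.782595 JPY

815.78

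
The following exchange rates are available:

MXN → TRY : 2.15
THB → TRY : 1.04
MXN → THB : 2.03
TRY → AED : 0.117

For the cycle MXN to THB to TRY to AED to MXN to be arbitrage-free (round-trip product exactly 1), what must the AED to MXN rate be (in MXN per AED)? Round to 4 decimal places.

Known legs of the cycle: 2.03 × 1.04 × 0.117 = 0.2470104
For no arbitrage the full-cycle product must be 1, so the missing rate is 1 / 0.2470104 ≈ 4.048413.

4.0484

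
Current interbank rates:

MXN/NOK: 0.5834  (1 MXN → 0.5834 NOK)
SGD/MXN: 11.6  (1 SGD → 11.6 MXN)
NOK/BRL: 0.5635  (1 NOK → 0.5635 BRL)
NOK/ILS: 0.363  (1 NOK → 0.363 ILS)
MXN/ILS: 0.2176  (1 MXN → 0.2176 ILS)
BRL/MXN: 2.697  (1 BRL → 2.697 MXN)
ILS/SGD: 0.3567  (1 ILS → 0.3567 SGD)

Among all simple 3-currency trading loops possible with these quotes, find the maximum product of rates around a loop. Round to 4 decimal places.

SGD→MXN→ILS→SGD: 11.6 × 0.2176 × 0.3567 = 0.90037
BRL→MXN→NOK→BRL: 2.697 × 0.5834 × 0.5635 = 0.88663
Maximum is SGD→MXN→ILS→SGD at 0.9004; no arbitrage — every cycle loses value.

0.9004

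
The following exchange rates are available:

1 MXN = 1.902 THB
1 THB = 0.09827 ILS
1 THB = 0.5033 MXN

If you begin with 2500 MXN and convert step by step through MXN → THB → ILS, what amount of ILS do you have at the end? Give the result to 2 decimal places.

467.27

2500 MXN × 1.902 = 4755 THB
4755 THB × 0.09827 = 467.27385 ILS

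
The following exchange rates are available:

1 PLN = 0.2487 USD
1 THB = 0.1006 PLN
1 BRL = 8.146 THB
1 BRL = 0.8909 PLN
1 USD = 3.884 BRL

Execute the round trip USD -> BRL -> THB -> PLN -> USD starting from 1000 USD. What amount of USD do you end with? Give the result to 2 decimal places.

1000 USD × 3.884 = 3884 BRL
3884 BRL × 8.146 = 31639.064 THB
31639.064 THB × 0.1006 = 3182.8898384 PLN
3182.8898384 PLN × 0.2487 = 791.58470281008 USD

791.58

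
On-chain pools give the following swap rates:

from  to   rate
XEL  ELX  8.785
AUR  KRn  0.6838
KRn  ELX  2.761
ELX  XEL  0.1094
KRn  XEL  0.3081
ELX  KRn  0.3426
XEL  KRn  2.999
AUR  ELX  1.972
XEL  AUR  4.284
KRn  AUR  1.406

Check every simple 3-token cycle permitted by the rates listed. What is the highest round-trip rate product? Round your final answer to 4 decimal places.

0.9499

ELX→KRn→AUR→ELX: 0.3426 × 1.406 × 1.972 = 0.94990
XEL→ELX→KRn→XEL: 8.785 × 0.3426 × 0.3081 = 0.92730
XEL→AUR→ELX→XEL: 4.284 × 1.972 × 0.1094 = 0.92422
XEL→KRn→ELX→XEL: 2.999 × 2.761 × 0.1094 = 0.90586
XEL→AUR→KRn→XEL: 4.284 × 0.6838 × 0.3081 = 0.90255
Maximum is ELX→KRn→AUR→ELX at 0.9499; no arbitrage — every cycle loses value.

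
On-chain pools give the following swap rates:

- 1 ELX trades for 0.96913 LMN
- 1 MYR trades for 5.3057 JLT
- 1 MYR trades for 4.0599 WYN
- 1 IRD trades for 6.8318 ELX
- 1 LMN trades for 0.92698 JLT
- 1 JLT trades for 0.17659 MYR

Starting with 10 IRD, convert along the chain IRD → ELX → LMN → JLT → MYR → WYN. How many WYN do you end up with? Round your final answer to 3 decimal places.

10 IRD × 6.8318 = 68.318 ELX
68.318 ELX × 0.96913 = 66.20902334 LMN
66.20902334 LMN × 0.92698 = 61.3744404557132 JLT
61.3744404557132 JLT × 0.17659 = 10.838112440074393988 MYR
10.838112440074393988 MYR × 4.0599 = 44.0016526954580321518812 WYN

44.002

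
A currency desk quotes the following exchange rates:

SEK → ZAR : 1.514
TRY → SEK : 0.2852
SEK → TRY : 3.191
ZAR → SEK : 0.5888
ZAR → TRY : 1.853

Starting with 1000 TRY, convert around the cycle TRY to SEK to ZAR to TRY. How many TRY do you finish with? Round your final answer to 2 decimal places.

800.11

1000 TRY × 0.2852 = 285.2 SEK
285.2 SEK × 1.514 = 431.7928 ZAR
431.7928 ZAR × 1.853 = 800.1120584 TRY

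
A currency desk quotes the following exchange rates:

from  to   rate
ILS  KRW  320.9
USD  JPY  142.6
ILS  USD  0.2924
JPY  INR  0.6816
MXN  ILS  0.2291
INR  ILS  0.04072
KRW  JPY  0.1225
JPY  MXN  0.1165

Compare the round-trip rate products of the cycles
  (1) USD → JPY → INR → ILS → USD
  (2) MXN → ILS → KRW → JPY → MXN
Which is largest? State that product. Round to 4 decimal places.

(1) 142.6 × 0.6816 × 0.04072 × 0.2924 = 1.15727
(2) 0.2291 × 320.9 × 0.1225 × 0.1165 = 1.04920
Highest is cycle (1) at 1.1573 (>1, arbitrage).

1.1573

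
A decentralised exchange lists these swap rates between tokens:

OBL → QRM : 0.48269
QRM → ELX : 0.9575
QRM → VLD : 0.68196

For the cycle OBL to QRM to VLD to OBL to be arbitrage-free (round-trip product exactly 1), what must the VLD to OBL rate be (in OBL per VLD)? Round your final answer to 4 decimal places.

Known legs of the cycle: 0.48269 × 0.68196 = 0.3291752724
For no arbitrage the full-cycle product must be 1, so the missing rate is 1 / 0.3291752724 ≈ 3.037895.

3.0379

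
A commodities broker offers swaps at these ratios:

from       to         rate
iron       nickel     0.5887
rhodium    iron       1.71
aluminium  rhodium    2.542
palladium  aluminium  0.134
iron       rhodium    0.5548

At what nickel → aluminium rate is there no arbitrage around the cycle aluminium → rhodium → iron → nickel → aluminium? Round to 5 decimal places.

0.39078

Known legs of the cycle: 2.542 × 1.71 × 0.5887 = 2.558972934
For no arbitrage the full-cycle product must be 1, so the missing rate is 1 / 2.558972934 ≈ 0.3907818.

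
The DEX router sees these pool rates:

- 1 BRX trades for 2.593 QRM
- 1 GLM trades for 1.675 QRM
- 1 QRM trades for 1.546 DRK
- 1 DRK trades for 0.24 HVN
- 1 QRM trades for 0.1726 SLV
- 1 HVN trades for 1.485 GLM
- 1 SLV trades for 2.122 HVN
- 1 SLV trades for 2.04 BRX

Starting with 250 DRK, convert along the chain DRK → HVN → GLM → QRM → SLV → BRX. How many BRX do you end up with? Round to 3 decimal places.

250 DRK × 0.24 = 60 HVN
60 HVN × 1.485 = 89.1 GLM
89.1 GLM × 1.675 = 149.2425 QRM
149.2425 QRM × 0.1726 = 25.7592555 SLV
25.7592555 SLV × 2.04 = 52.54888122 BRX

52.549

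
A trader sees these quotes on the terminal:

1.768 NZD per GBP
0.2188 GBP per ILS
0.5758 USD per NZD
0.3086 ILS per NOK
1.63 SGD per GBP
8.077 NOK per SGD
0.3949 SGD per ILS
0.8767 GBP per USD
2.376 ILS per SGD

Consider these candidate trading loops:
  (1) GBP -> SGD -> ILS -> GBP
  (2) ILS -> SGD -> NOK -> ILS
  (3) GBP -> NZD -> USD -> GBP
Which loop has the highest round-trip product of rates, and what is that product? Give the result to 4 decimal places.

0.9843

(1) 1.63 × 2.376 × 0.2188 = 0.84739
(2) 0.3949 × 8.077 × 0.3086 = 0.98431
(3) 1.768 × 0.5758 × 0.8767 = 0.89249
Highest is cycle (2) at 0.9843 (≤1, no arbitrage).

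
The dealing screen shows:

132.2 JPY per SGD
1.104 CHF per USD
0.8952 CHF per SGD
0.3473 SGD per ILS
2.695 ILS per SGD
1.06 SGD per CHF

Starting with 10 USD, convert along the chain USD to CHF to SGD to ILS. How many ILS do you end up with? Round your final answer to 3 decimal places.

31.538

10 USD × 1.104 = 11.04 CHF
11.04 CHF × 1.06 = 11.7024 SGD
11.7024 SGD × 2.695 = 31.537968 ILS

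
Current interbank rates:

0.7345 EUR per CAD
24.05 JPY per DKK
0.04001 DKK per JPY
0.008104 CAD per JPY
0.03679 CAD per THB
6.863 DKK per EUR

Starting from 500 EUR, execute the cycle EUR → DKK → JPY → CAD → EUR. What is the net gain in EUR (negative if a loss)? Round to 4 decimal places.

-8.7639

500 EUR × 6.863 = 3431.5 DKK
3431.5 DKK × 24.05 = 82527.575 JPY
82527.575 JPY × 0.008104 = 668.8034678 CAD
668.8034678 CAD × 0.7345 = 491.2361470991 EUR
Net change: 491.2361470991 − 500 = -8.7638529009 EUR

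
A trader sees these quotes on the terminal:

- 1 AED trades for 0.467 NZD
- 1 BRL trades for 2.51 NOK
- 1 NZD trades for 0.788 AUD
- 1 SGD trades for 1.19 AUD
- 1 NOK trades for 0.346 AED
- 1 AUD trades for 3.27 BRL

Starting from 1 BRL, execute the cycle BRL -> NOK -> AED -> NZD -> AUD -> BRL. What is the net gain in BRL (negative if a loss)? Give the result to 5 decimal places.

1 BRL × 2.51 = 2.51 NOK
2.51 NOK × 0.346 = 0.86846 AED
0.86846 AED × 0.467 = 0.40557082 NZD
0.40557082 NZD × 0.788 = 0.31958980616 AUD
0.31958980616 AUD × 3.27 = 1.0450586661432 BRL
Net change: 1.0450586661432 − 1 = 0.0450586661432 BRL

0.04506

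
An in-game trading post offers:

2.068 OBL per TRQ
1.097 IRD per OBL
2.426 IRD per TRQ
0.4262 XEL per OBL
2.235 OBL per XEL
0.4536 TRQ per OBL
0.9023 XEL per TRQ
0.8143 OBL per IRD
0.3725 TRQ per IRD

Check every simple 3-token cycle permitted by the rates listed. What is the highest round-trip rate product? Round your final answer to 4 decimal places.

OBL→TRQ→XEL→OBL: 0.4536 × 0.9023 × 2.235 = 0.91475
OBL→TRQ→IRD→OBL: 0.4536 × 2.426 × 0.8143 = 0.89608
OBL→IRD→TRQ→OBL: 1.097 × 0.3725 × 2.068 = 0.84505
Maximum is OBL→TRQ→XEL→OBL at 0.9147; no arbitrage — every cycle loses value.

0.9147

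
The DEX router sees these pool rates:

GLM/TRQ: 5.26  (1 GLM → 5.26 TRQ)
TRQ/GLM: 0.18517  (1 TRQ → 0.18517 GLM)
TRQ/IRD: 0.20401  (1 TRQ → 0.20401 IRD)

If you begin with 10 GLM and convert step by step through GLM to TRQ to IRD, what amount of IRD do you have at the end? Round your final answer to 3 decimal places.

10 GLM × 5.26 = 52.6 TRQ
52.6 TRQ × 0.20401 = 10.730926 IRD

10.731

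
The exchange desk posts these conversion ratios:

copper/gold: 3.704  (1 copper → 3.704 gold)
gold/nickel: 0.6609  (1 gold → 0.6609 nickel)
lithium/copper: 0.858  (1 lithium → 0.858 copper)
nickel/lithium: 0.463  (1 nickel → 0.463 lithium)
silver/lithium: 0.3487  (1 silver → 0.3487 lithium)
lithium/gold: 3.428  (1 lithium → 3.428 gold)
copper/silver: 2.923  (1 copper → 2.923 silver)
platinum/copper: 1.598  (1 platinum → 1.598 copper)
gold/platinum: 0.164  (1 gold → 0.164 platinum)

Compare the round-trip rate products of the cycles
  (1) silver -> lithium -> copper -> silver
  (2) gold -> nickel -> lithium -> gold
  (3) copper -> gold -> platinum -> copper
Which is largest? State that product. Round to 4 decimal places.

(1) 0.3487 × 0.858 × 2.923 = 0.87452
(2) 0.6609 × 0.463 × 3.428 = 1.04896
(3) 3.704 × 0.164 × 1.598 = 0.97071
Highest is cycle (2) at 1.0490 (>1, arbitrage).

1.0490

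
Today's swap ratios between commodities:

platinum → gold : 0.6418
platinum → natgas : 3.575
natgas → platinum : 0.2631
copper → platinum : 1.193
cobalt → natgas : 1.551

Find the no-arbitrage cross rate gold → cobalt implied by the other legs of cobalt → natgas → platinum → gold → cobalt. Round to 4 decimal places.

Known legs of the cycle: 1.551 × 0.2631 × 0.6418 = 0.26189810658
For no arbitrage the full-cycle product must be 1, so the missing rate is 1 / 0.26189810658 ≈ 3.818279.

3.8183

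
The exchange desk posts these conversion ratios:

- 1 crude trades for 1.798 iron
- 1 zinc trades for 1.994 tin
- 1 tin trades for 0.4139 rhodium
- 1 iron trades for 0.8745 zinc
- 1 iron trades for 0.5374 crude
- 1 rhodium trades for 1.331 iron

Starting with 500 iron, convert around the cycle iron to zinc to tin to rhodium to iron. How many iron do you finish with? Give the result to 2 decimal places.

480.32

500 iron × 0.8745 = 437.25 zinc
437.25 zinc × 1.994 = 871.8765 tin
871.8765 tin × 0.4139 = 360.86968335 rhodium
360.86968335 rhodium × 1.331 = 480.31754853885 iron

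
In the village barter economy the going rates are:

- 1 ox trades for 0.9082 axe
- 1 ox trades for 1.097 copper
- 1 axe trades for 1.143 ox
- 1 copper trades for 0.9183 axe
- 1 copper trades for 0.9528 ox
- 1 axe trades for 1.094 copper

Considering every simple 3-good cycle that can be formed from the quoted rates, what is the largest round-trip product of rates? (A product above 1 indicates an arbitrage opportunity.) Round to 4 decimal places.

1.1514

ox→copper→axe→ox: 1.097 × 0.9183 × 1.143 = 1.15143
ox→axe→copper→ox: 0.9082 × 1.094 × 0.9528 = 0.94667
Maximum is ox→copper→axe→ox at 1.1514; arbitrage exists.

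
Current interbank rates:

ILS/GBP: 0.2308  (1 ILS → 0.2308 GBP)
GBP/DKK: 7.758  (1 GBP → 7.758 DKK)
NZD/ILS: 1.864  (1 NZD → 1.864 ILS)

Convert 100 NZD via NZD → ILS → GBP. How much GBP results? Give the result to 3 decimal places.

43.021

100 NZD × 1.864 = 186.4 ILS
186.4 ILS × 0.2308 = 43.02112 GBP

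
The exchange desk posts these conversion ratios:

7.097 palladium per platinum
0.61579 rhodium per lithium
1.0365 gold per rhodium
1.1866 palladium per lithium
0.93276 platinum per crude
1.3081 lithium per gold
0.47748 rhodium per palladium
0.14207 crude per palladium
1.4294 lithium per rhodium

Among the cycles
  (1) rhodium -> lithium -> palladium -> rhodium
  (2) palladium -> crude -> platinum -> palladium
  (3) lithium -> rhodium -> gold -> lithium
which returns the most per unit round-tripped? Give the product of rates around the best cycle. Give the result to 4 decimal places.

(1) 1.4294 × 1.1866 × 0.47748 = 0.80987
(2) 0.14207 × 0.93276 × 7.097 = 0.94047
(3) 0.61579 × 1.0365 × 1.3081 = 0.83492
Highest is cycle (2) at 0.9405 (≤1, no arbitrage).

0.9405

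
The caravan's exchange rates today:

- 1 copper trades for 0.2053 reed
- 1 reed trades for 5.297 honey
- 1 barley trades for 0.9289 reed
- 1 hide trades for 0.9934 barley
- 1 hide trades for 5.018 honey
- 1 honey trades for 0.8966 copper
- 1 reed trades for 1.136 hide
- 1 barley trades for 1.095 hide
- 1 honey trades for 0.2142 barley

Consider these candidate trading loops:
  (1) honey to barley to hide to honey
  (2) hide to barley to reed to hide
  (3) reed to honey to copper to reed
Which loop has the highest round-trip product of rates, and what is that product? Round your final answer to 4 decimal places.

(1) 0.2142 × 1.095 × 5.018 = 1.17697
(2) 0.9934 × 0.9289 × 1.136 = 1.04827
(3) 5.297 × 0.8966 × 0.2053 = 0.97503
Highest is cycle (1) at 1.1770 (>1, arbitrage).

1.1770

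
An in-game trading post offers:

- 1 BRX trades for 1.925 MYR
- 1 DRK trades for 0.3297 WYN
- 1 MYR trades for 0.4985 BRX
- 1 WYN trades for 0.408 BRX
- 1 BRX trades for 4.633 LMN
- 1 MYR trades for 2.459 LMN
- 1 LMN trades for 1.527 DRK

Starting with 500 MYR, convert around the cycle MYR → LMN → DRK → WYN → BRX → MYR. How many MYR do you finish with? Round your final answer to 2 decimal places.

500 MYR × 2.459 = 1229.5 LMN
1229.5 LMN × 1.527 = 1877.4465 DRK
1877.4465 DRK × 0.3297 = 618.99411105 WYN
618.99411105 WYN × 0.408 = 252.5495973084 BRX
252.5495973084 BRX × 1.925 = 486.15797481867 MYR

486.16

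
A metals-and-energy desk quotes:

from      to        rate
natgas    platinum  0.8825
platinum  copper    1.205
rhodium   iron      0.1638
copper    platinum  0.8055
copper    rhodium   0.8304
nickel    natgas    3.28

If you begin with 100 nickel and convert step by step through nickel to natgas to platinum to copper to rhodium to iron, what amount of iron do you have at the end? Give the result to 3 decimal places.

47.444

100 nickel × 3.28 = 328 natgas
328 natgas × 0.8825 = 289.46 platinum
289.46 platinum × 1.205 = 348.7993 copper
348.7993 copper × 0.8304 = 289.64293872 rhodium
289.64293872 rhodium × 0.1638 = 47.443513362336 iron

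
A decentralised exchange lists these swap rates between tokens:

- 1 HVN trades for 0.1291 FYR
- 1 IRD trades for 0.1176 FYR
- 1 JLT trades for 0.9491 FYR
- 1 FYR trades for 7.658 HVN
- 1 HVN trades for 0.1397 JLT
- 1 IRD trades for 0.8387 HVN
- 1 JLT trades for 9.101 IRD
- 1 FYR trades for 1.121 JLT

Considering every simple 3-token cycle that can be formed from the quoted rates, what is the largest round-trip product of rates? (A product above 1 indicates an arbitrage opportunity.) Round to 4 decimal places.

IRD→FYR→JLT→IRD: 0.1176 × 1.121 × 9.101 = 1.19978
HVN→JLT→IRD→HVN: 0.1397 × 9.101 × 0.8387 = 1.06633
HVN→JLT→FYR→HVN: 0.1397 × 0.9491 × 7.658 = 1.01537
Maximum is IRD→FYR→JLT→IRD at 1.1998; arbitrage exists.

1.1998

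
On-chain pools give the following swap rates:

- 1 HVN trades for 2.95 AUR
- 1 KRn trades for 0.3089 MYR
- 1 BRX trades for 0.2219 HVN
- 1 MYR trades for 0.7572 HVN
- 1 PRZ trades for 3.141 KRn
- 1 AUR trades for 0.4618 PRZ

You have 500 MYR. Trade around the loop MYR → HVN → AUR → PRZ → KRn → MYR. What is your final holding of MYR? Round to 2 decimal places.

500.43

500 MYR × 0.7572 = 378.6 HVN
378.6 HVN × 2.95 = 1116.87 AUR
1116.87 AUR × 0.4618 = 515.770566 PRZ
515.770566 PRZ × 3.141 = 1620.035347806 KRn
1620.035347806 KRn × 0.3089 = 500.4289189372734 MYR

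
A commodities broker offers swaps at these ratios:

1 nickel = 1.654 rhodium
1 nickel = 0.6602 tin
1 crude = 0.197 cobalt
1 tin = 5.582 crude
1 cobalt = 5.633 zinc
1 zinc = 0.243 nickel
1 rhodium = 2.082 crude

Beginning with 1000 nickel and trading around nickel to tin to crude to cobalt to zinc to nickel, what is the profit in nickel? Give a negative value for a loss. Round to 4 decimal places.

1000 nickel × 0.6602 = 660.2 tin
660.2 tin × 5.582 = 3685.2364 crude
3685.2364 crude × 0.197 = 725.9915708 cobalt
725.9915708 cobalt × 5.633 = 4089.5105183164 zinc
4089.5105183164 zinc × 0.243 = 993.7510559508852 nickel
Net change: 993.7510559508852 − 1000 = -6.2489440491148 nickel

-6.2489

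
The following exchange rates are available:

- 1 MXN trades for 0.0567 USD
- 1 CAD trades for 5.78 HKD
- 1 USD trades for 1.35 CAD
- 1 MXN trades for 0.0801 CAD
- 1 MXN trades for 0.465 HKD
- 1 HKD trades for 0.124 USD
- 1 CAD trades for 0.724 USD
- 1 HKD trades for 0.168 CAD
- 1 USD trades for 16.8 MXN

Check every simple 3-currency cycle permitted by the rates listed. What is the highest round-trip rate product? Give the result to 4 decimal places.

0.9743

MXN→CAD→USD→MXN: 0.0801 × 0.724 × 16.8 = 0.97427
MXN→HKD→USD→MXN: 0.465 × 0.124 × 16.8 = 0.96869
HKD→USD→CAD→HKD: 0.124 × 1.35 × 5.78 = 0.96757
Maximum is MXN→CAD→USD→MXN at 0.9743; no arbitrage — every cycle loses value.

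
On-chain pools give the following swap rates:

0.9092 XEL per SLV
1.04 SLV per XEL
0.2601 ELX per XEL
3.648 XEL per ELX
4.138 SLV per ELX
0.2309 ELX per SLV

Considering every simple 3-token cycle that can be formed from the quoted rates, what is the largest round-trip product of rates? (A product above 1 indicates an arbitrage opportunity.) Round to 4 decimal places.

SLV→XEL→ELX→SLV: 0.9092 × 0.2601 × 4.138 = 0.97857
SLV→ELX→XEL→SLV: 0.2309 × 3.648 × 1.04 = 0.87602
Maximum is SLV→XEL→ELX→SLV at 0.9786; no arbitrage — every cycle loses value.

0.9786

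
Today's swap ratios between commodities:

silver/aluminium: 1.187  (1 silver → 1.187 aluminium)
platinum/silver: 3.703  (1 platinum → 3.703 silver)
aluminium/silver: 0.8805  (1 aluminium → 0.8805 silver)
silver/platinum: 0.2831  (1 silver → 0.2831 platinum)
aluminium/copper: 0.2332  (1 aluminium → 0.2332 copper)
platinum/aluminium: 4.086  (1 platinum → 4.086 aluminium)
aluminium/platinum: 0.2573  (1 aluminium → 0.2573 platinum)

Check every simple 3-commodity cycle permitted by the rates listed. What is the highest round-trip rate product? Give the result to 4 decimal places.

aluminium→platinum→silver→aluminium: 0.2573 × 3.703 × 1.187 = 1.13095
aluminium→silver→platinum→aluminium: 0.8805 × 0.2831 × 4.086 = 1.01852
Maximum is aluminium→platinum→silver→aluminium at 1.1310; arbitrage exists.

1.1310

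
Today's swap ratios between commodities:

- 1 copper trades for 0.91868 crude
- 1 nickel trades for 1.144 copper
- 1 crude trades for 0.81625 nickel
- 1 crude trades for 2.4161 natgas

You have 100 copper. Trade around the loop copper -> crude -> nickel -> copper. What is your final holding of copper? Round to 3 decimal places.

85.785

100 copper × 0.91868 = 91.868 crude
91.868 crude × 0.81625 = 74.987255 nickel
74.987255 nickel × 1.144 = 85.78541972 copper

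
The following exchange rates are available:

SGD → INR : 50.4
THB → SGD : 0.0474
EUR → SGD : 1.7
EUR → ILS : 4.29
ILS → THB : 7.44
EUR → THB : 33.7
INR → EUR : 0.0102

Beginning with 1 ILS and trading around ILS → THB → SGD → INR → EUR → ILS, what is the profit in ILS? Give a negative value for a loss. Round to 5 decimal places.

1 ILS × 7.44 = 7.44 THB
7.44 THB × 0.0474 = 0.352656 SGD
0.352656 SGD × 50.4 = 17.7738624 INR
17.7738624 INR × 0.0102 = 0.18129339648 EUR
0.18129339648 EUR × 4.29 = 0.7777486708992 ILS
Net change: 0.7777486708992 − 1 = -0.2222513291008 ILS

-0.22225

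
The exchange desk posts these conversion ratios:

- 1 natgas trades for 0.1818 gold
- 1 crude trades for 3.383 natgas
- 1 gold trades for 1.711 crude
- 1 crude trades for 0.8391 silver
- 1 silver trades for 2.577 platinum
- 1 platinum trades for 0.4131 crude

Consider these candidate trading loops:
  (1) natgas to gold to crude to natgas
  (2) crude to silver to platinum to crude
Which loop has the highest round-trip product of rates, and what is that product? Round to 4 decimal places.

1.0523

(1) 0.1818 × 1.711 × 3.383 = 1.05232
(2) 0.8391 × 2.577 × 0.4131 = 0.89327
Highest is cycle (1) at 1.0523 (>1, arbitrage).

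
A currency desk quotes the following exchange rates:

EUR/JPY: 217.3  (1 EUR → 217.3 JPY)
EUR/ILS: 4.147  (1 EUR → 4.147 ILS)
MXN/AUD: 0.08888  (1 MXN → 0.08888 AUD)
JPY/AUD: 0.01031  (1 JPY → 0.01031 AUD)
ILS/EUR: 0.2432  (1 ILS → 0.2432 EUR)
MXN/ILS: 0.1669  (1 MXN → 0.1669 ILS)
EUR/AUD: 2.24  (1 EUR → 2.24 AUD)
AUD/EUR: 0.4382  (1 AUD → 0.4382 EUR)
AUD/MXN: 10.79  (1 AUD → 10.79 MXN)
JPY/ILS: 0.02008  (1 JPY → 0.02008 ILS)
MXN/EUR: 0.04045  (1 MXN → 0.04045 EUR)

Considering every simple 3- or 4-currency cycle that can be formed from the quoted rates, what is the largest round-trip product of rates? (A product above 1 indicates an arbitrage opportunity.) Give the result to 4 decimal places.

ILS→EUR→JPY→ILS: 0.2432 × 217.3 × 0.02008 = 1.06117
AUD→EUR→JPY→AUD: 0.4382 × 217.3 × 0.01031 = 0.98173
ILS→EUR→AUD→MXN→ILS: 0.2432 × 2.24 × 10.79 × 0.1669 = 0.98105
AUD→MXN→EUR→JPY→AUD: 10.79 × 0.04045 × 217.3 × 0.01031 = 0.97782
AUD→MXN→EUR→AUD: 10.79 × 0.04045 × 2.24 = 0.97766
Maximum is ILS→EUR→JPY→ILS at 1.0612; arbitrage exists.

1.0612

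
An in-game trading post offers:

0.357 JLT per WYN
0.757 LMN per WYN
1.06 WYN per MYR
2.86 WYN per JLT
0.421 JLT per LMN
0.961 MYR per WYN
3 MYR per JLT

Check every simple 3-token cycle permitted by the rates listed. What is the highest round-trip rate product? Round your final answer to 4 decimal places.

1.1353

JLT→MYR→WYN→JLT: 3 × 1.06 × 0.357 = 1.13526
JLT→WYN→LMN→JLT: 2.86 × 0.757 × 0.421 = 0.91147
Maximum is JLT→MYR→WYN→JLT at 1.1353; arbitrage exists.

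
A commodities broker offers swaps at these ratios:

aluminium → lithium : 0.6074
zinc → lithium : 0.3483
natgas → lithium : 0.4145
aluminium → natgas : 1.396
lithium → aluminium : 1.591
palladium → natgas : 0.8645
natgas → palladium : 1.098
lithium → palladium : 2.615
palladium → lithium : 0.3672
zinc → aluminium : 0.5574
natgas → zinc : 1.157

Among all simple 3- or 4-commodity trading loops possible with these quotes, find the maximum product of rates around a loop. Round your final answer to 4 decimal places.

0.9370

natgas→lithium→palladium→natgas: 0.4145 × 2.615 × 0.8645 = 0.93705
aluminium→natgas→lithium→aluminium: 1.396 × 0.4145 × 1.591 = 0.92062
zinc→lithium→palladium→natgas→zinc: 0.3483 × 2.615 × 0.8645 × 1.157 = 0.91101
zinc→aluminium→natgas→zinc: 0.5574 × 1.396 × 1.157 = 0.90030
aluminium→natgas→palladium→lithium→aluminium: 1.396 × 1.098 × 0.3672 × 1.591 = 0.89549
zinc→lithium→aluminium→natgas→zinc: 0.3483 × 1.591 × 1.396 × 1.157 = 0.89504
Maximum is natgas→lithium→palladium→natgas at 0.9370; no arbitrage — every cycle loses value.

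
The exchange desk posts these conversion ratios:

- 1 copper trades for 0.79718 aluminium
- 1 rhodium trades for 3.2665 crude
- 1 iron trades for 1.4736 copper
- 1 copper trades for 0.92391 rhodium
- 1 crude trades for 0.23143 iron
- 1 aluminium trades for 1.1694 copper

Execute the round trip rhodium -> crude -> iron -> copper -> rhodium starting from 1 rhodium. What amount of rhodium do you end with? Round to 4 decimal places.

1 rhodium × 3.2665 = 3.2665 crude
3.2665 crude × 0.23143 = 0.755966095 iron
0.755966095 iron × 1.4736 = 1.113991637592 copper
1.113991637592 copper × 0.92391 = 1.02922801388762472 rhodium

1.0292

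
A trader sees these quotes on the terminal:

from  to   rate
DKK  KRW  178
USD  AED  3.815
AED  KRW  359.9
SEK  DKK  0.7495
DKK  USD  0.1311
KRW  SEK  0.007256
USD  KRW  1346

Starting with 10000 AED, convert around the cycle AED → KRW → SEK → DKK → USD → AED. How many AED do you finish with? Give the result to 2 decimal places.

10000 AED × 359.9 = 3599000 KRW
3599000 KRW × 0.007256 = 26114.344 SEK
26114.344 SEK × 0.7495 = 19572.700828 DKK
19572.700828 DKK × 0.1311 = 2565.9810785508 USD
2565.9810785508 USD × 3.815 = 9789.217814671302 AED

9789.22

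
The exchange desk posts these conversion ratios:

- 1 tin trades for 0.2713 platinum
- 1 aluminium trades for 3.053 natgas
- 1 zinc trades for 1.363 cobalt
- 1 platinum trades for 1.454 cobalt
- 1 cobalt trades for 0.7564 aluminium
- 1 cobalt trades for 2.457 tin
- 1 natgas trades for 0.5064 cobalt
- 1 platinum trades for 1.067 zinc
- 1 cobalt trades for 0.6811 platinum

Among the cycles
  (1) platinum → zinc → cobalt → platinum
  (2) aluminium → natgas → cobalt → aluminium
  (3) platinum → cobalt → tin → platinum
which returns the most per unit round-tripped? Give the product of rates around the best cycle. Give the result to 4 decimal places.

(1) 1.067 × 1.363 × 0.6811 = 0.99054
(2) 3.053 × 0.5064 × 0.7564 = 1.16942
(3) 1.454 × 2.457 × 0.2713 = 0.96921
Highest is cycle (2) at 1.1694 (>1, arbitrage).

1.1694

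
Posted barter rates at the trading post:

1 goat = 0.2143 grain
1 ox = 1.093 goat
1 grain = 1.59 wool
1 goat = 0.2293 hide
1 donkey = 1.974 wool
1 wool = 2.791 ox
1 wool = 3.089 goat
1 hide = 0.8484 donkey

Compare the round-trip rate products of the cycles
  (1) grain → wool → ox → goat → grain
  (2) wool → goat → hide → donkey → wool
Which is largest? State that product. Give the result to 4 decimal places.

1.1862

(1) 1.59 × 2.791 × 1.093 × 0.2143 = 1.03944
(2) 3.089 × 0.2293 × 0.8484 × 1.974 = 1.18623
Highest is cycle (2) at 1.1862 (>1, arbitrage).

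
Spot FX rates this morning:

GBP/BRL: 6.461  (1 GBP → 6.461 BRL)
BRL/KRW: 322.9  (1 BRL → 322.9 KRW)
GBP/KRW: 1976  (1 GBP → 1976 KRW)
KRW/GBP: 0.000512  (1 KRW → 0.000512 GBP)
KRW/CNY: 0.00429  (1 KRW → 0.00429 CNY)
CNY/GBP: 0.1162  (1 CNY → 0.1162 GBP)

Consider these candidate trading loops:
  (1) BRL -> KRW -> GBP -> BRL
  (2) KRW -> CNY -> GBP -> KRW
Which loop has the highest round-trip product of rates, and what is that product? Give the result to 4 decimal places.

1.0682

(1) 322.9 × 0.000512 × 6.461 = 1.06816
(2) 0.00429 × 0.1162 × 1976 = 0.98503
Highest is cycle (1) at 1.0682 (>1, arbitrage).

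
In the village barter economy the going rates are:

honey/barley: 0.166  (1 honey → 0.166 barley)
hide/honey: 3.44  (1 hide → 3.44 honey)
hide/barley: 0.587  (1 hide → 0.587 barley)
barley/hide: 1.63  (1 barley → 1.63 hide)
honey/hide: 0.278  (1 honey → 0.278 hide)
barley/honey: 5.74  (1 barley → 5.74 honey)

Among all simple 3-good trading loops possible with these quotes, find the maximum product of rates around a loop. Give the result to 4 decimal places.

hide→barley→honey→hide: 0.587 × 5.74 × 0.278 = 0.93669
hide→honey→barley→hide: 3.44 × 0.166 × 1.63 = 0.93080
Maximum is hide→barley→honey→hide at 0.9367; no arbitrage — every cycle loses value.

0.9367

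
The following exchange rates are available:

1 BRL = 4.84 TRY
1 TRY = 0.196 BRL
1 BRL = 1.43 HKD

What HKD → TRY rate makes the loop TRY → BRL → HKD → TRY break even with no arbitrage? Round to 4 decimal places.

3.5679

Known legs of the cycle: 0.196 × 1.43 = 0.28028
For no arbitrage the full-cycle product must be 1, so the missing rate is 1 / 0.28028 ≈ 3.567861.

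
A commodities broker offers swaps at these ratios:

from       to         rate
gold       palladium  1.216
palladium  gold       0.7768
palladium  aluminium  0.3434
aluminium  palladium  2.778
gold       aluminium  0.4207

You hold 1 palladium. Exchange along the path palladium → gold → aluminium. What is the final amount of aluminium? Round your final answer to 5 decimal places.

1 palladium × 0.7768 = 0.7768 gold
0.7768 gold × 0.4207 = 0.32679976 aluminium

0.32680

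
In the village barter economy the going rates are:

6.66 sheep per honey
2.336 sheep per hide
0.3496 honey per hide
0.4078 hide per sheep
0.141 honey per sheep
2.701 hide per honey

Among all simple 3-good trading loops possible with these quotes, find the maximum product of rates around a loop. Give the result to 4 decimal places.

0.9495

honey→sheep→hide→honey: 6.66 × 0.4078 × 0.3496 = 0.94950
honey→hide→sheep→honey: 2.701 × 2.336 × 0.141 = 0.88964
Maximum is honey→sheep→hide→honey at 0.9495; no arbitrage — every cycle loses value.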